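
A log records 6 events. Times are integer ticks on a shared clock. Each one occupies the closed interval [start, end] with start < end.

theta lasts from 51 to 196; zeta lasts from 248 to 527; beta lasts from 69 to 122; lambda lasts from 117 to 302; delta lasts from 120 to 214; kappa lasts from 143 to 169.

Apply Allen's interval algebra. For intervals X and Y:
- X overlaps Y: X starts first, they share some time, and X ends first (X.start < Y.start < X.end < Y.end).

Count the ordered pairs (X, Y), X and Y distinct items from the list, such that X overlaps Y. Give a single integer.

5

Checking all 30 ordered pairs for relation 'overlaps'; matching pairs in alphabetical order:
(beta, delta): beta overlaps delta ✓
(beta, lambda): beta overlaps lambda ✓
(lambda, zeta): lambda overlaps zeta ✓
(theta, delta): theta overlaps delta ✓
(theta, lambda): theta overlaps lambda ✓
Count: 5.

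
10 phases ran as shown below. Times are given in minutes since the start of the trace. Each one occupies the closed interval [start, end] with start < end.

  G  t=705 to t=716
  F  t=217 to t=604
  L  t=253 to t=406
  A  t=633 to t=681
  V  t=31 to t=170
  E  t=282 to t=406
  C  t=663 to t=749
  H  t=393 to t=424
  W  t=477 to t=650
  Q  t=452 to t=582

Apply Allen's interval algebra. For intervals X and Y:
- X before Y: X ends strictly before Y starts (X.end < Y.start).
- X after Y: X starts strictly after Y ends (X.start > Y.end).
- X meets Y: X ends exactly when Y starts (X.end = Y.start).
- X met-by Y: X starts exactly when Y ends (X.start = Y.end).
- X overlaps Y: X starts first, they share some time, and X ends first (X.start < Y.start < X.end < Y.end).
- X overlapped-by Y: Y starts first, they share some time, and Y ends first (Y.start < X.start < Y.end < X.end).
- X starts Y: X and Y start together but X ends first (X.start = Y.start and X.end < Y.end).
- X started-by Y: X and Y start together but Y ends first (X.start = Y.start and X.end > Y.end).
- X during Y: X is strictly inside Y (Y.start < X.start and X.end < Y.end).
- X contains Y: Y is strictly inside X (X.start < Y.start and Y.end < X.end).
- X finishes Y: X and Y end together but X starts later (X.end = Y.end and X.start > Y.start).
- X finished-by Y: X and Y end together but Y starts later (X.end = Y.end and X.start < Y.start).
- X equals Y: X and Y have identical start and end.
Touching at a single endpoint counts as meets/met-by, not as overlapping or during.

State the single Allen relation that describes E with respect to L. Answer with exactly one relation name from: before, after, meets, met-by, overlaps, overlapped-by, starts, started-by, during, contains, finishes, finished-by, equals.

E = [t=282, t=406]; L = [t=253, t=406].
Compare endpoints: E.start > L.start, E.start < L.end, E.end > L.start, E.end = L.end.
That pattern is 'finishes'.

finishes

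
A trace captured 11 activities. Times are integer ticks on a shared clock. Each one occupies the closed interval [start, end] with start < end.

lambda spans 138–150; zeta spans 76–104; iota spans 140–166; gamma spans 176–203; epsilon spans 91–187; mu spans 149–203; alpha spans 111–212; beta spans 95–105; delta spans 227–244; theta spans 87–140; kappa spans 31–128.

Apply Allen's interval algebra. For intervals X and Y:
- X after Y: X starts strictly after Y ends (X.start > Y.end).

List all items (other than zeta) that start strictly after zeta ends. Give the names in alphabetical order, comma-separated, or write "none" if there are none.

Target zeta = [76, 104].
alpha [111, 212] → after → yes.
beta [95, 105] → overlapped-by → no.
delta [227, 244] → after → yes.
epsilon [91, 187] → overlapped-by → no.
gamma [176, 203] → after → yes.
iota [140, 166] → after → yes.
kappa [31, 128] → contains → no.
lambda [138, 150] → after → yes.
mu [149, 203] → after → yes.
theta [87, 140] → overlapped-by → no.
Result: alpha, delta, gamma, iota, lambda, mu.

alpha, delta, gamma, iota, lambda, mu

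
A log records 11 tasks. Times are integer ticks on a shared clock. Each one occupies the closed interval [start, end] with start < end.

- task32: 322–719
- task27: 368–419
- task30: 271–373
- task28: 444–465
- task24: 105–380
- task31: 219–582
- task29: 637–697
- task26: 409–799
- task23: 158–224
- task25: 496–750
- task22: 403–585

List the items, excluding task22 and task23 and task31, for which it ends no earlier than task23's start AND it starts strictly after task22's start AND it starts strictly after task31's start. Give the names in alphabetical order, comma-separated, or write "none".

Conditions: its end is no earlier than task23's start (X.end >= 158) AND its start is strictly after task22's start (X.start > 403) AND its start is strictly after task31's start (X.start > 219).
task24: end 380 >= 158? ✓; start 105 > 403? ✗; start 105 > 219? ✗ → no.
task25: end 750 >= 158? ✓; start 496 > 403? ✓; start 496 > 219? ✓ → yes.
task26: end 799 >= 158? ✓; start 409 > 403? ✓; start 409 > 219? ✓ → yes.
task27: end 419 >= 158? ✓; start 368 > 403? ✗; start 368 > 219? ✓ → no.
task28: end 465 >= 158? ✓; start 444 > 403? ✓; start 444 > 219? ✓ → yes.
task29: end 697 >= 158? ✓; start 637 > 403? ✓; start 637 > 219? ✓ → yes.
task30: end 373 >= 158? ✓; start 271 > 403? ✗; start 271 > 219? ✓ → no.
task32: end 719 >= 158? ✓; start 322 > 403? ✗; start 322 > 219? ✓ → no.
Result: task25, task26, task28, task29.

task25, task26, task28, task29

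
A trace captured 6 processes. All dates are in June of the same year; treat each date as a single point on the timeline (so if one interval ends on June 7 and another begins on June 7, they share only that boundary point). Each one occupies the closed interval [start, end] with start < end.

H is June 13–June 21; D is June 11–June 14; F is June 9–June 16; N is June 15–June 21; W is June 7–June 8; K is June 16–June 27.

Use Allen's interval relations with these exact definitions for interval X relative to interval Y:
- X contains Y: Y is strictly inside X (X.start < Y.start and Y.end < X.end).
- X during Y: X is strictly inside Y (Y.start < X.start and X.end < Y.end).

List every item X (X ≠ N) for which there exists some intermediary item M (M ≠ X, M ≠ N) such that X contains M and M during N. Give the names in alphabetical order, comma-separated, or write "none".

Target N = [June 15, June 21].
Intermediaries M with M during N: none.
Union: none.

none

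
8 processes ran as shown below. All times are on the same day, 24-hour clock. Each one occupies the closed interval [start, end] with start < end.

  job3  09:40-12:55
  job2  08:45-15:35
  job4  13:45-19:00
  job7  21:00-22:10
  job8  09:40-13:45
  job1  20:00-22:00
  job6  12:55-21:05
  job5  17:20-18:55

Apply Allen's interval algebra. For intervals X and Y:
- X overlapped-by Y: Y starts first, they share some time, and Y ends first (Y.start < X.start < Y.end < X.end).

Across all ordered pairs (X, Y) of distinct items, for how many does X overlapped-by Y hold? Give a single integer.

6

Checking all 56 ordered pairs for relation 'overlapped-by'; matching pairs in alphabetical order:
(job1, job6): job1 overlapped-by job6 ✓
(job4, job2): job4 overlapped-by job2 ✓
(job6, job2): job6 overlapped-by job2 ✓
(job6, job8): job6 overlapped-by job8 ✓
(job7, job1): job7 overlapped-by job1 ✓
(job7, job6): job7 overlapped-by job6 ✓
Count: 6.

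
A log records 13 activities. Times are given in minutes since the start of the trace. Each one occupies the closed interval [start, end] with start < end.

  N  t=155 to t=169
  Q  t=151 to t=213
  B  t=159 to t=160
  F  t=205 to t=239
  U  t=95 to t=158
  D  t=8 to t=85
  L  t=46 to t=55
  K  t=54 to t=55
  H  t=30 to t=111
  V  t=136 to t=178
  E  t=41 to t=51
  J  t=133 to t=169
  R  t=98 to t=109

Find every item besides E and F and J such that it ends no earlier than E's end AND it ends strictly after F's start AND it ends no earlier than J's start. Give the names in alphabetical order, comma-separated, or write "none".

Q

Conditions: its end is no earlier than E's end (X.end >= t=51) AND its end is strictly after F's start (X.end > t=205) AND its end is no earlier than J's start (X.end >= t=133).
B: end t=160 >= t=51? ✓; end t=160 > t=205? ✗; end t=160 >= t=133? ✓ → no.
D: end t=85 >= t=51? ✓; end t=85 > t=205? ✗; end t=85 >= t=133? ✗ → no.
H: end t=111 >= t=51? ✓; end t=111 > t=205? ✗; end t=111 >= t=133? ✗ → no.
K: end t=55 >= t=51? ✓; end t=55 > t=205? ✗; end t=55 >= t=133? ✗ → no.
L: end t=55 >= t=51? ✓; end t=55 > t=205? ✗; end t=55 >= t=133? ✗ → no.
N: end t=169 >= t=51? ✓; end t=169 > t=205? ✗; end t=169 >= t=133? ✓ → no.
Q: end t=213 >= t=51? ✓; end t=213 > t=205? ✓; end t=213 >= t=133? ✓ → yes.
R: end t=109 >= t=51? ✓; end t=109 > t=205? ✗; end t=109 >= t=133? ✗ → no.
U: end t=158 >= t=51? ✓; end t=158 > t=205? ✗; end t=158 >= t=133? ✓ → no.
V: end t=178 >= t=51? ✓; end t=178 > t=205? ✗; end t=178 >= t=133? ✓ → no.
Result: Q.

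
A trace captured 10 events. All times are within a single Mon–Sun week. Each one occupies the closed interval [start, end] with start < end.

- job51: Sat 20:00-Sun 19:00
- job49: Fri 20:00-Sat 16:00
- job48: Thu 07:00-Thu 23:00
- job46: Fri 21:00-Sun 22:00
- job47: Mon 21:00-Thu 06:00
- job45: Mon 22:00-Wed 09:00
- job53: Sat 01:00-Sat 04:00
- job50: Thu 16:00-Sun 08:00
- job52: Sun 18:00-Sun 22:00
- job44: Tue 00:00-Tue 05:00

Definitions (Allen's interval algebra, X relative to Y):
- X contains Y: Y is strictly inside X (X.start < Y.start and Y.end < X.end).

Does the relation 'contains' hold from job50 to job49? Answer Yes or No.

job50 = [Thu 16:00, Sun 08:00], job49 = [Fri 20:00, Sat 16:00].
Actual relation of job50 to job49: contains.
Asked whether 'contains' holds → Yes.

Yes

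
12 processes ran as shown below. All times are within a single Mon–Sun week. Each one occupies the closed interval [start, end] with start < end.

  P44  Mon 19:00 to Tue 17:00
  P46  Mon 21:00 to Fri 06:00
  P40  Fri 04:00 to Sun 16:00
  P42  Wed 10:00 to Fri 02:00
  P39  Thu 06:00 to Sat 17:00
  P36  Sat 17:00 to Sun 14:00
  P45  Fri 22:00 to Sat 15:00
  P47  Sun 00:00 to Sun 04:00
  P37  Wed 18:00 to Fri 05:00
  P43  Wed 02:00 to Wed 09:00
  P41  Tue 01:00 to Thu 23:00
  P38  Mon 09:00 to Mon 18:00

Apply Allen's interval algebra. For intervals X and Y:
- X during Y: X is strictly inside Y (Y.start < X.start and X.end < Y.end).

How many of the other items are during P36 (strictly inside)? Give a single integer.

1

Target P36 = [Sat 17:00, Sun 14:00].
P37 [Wed 18:00, Fri 05:00] → before → no.
P38 [Mon 09:00, Mon 18:00] → before → no.
P39 [Thu 06:00, Sat 17:00] → meets → no.
P40 [Fri 04:00, Sun 16:00] → contains → no.
P41 [Tue 01:00, Thu 23:00] → before → no.
P42 [Wed 10:00, Fri 02:00] → before → no.
P43 [Wed 02:00, Wed 09:00] → before → no.
P44 [Mon 19:00, Tue 17:00] → before → no.
P45 [Fri 22:00, Sat 15:00] → before → no.
P46 [Mon 21:00, Fri 06:00] → before → no.
P47 [Sun 00:00, Sun 04:00] → during → counts.
Total: 1.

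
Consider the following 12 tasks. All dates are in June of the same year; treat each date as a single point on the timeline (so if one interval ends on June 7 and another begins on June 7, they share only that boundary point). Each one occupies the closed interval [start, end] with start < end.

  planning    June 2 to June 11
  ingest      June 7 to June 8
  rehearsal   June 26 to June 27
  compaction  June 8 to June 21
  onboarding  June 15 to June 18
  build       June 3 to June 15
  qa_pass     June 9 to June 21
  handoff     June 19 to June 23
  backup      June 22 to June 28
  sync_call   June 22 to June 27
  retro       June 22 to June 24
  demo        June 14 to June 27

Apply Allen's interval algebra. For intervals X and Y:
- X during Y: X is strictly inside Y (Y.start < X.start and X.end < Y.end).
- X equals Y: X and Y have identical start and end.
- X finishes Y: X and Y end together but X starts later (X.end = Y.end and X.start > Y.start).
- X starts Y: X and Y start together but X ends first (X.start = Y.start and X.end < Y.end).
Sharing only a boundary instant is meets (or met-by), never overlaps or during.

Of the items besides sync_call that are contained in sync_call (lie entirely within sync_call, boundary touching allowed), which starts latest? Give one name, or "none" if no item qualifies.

Target sync_call = [June 22, June 27].
backup [June 22, June 28] → started-by → excluded.
build [June 3, June 15] → before → excluded.
compaction [June 8, June 21] → before → excluded.
demo [June 14, June 27] → finished-by → excluded.
handoff [June 19, June 23] → overlaps → excluded.
ingest [June 7, June 8] → before → excluded.
onboarding [June 15, June 18] → before → excluded.
planning [June 2, June 11] → before → excluded.
qa_pass [June 9, June 21] → before → excluded.
rehearsal [June 26, June 27] → finishes → candidate.
retro [June 22, June 24] → starts → candidate.
Among candidates, latest start is June 26 → rehearsal.

rehearsal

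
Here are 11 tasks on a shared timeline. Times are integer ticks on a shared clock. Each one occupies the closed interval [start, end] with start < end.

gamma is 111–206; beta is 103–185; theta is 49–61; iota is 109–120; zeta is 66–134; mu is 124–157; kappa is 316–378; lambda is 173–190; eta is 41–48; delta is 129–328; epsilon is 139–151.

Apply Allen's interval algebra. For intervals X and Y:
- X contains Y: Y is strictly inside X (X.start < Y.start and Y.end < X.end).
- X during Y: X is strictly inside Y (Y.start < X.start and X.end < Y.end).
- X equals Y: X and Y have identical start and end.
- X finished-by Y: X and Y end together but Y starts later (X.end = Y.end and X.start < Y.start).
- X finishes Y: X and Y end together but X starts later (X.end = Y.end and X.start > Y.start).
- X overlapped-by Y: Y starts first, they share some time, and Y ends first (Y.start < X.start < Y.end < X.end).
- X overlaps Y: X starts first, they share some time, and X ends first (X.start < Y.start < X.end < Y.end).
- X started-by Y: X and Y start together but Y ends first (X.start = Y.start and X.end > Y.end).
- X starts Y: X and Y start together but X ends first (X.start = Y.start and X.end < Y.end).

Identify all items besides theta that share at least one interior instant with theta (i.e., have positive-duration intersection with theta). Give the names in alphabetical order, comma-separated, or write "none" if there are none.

Target theta = [49, 61].
beta [103, 185] → after → no.
delta [129, 328] → after → no.
epsilon [139, 151] → after → no.
eta [41, 48] → before → no.
gamma [111, 206] → after → no.
iota [109, 120] → after → no.
kappa [316, 378] → after → no.
lambda [173, 190] → after → no.
mu [124, 157] → after → no.
zeta [66, 134] → after → no.
Result: none.

none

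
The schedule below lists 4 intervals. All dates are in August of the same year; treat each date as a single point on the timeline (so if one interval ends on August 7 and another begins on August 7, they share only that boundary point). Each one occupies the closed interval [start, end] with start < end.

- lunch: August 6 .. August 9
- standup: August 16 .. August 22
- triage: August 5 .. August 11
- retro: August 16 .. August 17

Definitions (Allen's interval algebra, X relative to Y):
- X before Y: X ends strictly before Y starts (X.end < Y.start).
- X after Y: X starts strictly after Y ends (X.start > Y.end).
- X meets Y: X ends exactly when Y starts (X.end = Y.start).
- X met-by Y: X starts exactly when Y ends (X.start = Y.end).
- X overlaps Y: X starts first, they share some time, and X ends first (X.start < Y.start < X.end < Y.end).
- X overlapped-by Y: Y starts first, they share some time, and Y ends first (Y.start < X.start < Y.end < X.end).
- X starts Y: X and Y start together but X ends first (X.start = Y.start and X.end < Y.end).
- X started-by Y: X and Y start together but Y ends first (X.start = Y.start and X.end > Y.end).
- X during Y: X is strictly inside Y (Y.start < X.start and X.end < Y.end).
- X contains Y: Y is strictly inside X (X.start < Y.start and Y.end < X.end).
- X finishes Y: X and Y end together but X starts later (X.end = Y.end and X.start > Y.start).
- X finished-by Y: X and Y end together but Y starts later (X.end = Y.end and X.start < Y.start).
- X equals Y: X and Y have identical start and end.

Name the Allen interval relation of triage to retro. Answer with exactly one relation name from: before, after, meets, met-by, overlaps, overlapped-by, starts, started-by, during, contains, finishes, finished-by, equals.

before

triage = [August 5, August 11]; retro = [August 16, August 17].
Compare endpoints: triage.start < retro.start, triage.start < retro.end, triage.end < retro.start, triage.end < retro.end.
That pattern is 'before'.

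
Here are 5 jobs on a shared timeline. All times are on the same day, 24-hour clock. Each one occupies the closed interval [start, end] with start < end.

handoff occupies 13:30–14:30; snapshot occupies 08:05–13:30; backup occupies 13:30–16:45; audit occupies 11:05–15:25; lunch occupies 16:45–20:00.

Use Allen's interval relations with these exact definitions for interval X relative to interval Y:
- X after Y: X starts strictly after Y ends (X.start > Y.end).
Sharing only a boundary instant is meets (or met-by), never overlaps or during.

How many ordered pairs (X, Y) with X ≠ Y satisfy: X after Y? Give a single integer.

Checking all 20 ordered pairs for relation 'after'; matching pairs in alphabetical order:
(lunch, audit): lunch after audit ✓
(lunch, handoff): lunch after handoff ✓
(lunch, snapshot): lunch after snapshot ✓
Count: 3.

3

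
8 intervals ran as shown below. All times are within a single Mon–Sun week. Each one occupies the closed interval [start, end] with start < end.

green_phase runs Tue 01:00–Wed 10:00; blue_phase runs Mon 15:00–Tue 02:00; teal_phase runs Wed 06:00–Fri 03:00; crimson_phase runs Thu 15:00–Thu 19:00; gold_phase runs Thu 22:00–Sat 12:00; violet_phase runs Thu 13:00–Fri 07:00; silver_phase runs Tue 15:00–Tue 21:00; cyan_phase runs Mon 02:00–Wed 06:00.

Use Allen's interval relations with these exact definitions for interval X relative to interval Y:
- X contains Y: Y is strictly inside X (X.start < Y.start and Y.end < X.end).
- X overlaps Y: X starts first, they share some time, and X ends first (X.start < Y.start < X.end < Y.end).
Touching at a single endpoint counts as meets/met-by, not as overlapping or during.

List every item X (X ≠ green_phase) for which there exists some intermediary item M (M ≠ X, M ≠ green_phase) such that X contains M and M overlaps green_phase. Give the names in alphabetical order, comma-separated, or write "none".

Target green_phase = [Tue 01:00, Wed 10:00].
Intermediaries M with M overlaps green_phase: blue_phase, cyan_phase.
Via blue_phase — items with X contains blue_phase: cyan_phase.
Via cyan_phase — items with X contains cyan_phase: none.
Union: cyan_phase.

cyan_phase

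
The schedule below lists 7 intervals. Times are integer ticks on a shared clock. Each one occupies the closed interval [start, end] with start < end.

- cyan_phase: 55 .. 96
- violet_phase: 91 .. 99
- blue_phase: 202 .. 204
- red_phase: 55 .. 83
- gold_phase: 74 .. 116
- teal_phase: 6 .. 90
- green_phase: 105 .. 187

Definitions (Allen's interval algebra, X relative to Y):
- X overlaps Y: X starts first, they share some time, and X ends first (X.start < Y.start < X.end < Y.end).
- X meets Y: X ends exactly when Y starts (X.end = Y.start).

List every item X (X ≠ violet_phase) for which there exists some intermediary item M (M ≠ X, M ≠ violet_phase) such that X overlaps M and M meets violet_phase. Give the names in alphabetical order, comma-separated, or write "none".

Target violet_phase = [91, 99].
Intermediaries M with M meets violet_phase: none.
Union: none.

none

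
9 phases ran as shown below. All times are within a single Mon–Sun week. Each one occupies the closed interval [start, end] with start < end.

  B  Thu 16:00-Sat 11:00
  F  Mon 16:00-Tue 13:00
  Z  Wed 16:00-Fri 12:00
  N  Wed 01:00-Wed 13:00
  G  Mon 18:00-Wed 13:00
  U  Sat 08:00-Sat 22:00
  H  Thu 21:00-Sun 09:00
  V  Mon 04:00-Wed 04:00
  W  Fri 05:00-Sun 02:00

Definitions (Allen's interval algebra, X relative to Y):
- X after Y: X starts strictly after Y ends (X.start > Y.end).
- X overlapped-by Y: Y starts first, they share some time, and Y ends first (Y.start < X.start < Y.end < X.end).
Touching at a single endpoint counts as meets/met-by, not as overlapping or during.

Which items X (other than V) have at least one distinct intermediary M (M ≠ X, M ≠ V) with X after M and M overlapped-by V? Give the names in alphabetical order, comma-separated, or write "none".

B, H, U, W, Z

Target V = [Mon 04:00, Wed 04:00].
Intermediaries M with M overlapped-by V: G, N.
Via G — items with X after G: B, H, U, W, Z.
Via N — items with X after N: B, H, U, W, Z.
Union: B, H, U, W, Z.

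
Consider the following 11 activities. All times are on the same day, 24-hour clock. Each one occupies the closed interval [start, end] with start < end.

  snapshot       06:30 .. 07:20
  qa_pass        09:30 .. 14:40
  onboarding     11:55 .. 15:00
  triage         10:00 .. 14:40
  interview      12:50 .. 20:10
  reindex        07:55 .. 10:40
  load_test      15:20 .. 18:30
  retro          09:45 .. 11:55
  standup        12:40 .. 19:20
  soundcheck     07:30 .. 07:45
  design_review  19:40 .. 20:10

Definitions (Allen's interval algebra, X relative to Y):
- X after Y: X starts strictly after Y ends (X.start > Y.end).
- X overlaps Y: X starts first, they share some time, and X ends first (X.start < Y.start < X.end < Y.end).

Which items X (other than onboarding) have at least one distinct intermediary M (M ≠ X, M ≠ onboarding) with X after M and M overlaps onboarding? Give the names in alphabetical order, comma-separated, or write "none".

design_review, load_test

Target onboarding = [11:55, 15:00].
Intermediaries M with M overlaps onboarding: qa_pass, triage.
Via qa_pass — items with X after qa_pass: design_review, load_test.
Via triage — items with X after triage: design_review, load_test.
Union: design_review, load_test.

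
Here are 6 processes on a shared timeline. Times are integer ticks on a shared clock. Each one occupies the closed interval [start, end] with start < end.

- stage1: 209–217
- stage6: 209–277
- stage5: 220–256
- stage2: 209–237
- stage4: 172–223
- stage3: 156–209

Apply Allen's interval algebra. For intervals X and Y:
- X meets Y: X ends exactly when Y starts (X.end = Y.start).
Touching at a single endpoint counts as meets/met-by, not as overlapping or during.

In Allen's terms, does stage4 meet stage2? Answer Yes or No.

No

stage4 = [172, 223], stage2 = [209, 237].
Actual relation of stage4 to stage2: overlaps.
Asked whether 'meets' holds → No.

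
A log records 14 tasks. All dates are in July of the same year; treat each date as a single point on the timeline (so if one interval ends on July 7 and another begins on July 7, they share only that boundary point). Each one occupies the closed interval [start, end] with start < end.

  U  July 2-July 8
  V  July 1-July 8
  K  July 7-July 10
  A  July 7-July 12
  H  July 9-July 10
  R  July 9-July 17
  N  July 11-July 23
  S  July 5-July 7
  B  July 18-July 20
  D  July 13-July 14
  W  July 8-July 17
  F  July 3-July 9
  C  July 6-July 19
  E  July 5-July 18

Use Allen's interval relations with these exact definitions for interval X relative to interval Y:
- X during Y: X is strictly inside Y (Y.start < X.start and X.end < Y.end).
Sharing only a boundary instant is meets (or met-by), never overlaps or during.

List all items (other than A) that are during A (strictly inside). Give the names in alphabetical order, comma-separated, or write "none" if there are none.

Target A = [July 7, July 12].
B [July 18, July 20] → after → no.
C [July 6, July 19] → contains → no.
D [July 13, July 14] → after → no.
E [July 5, July 18] → contains → no.
F [July 3, July 9] → overlaps → no.
H [July 9, July 10] → during → yes.
K [July 7, July 10] → starts → no.
N [July 11, July 23] → overlapped-by → no.
R [July 9, July 17] → overlapped-by → no.
S [July 5, July 7] → meets → no.
U [July 2, July 8] → overlaps → no.
V [July 1, July 8] → overlaps → no.
W [July 8, July 17] → overlapped-by → no.
Result: H.

H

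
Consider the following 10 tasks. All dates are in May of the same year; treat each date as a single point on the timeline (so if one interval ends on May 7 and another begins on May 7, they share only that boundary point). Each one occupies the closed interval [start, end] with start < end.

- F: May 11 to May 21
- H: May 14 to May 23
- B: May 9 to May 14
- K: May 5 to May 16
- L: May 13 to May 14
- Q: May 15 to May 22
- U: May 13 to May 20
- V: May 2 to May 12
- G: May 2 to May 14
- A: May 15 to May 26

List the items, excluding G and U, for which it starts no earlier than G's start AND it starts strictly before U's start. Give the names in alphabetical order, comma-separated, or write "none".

Conditions: its start is no earlier than G's start (X.start >= May 2) AND its start is strictly before U's start (X.start < May 13).
A: start May 15 >= May 2? ✓; start May 15 < May 13? ✗ → no.
B: start May 9 >= May 2? ✓; start May 9 < May 13? ✓ → yes.
F: start May 11 >= May 2? ✓; start May 11 < May 13? ✓ → yes.
H: start May 14 >= May 2? ✓; start May 14 < May 13? ✗ → no.
K: start May 5 >= May 2? ✓; start May 5 < May 13? ✓ → yes.
L: start May 13 >= May 2? ✓; start May 13 < May 13? ✗ → no.
Q: start May 15 >= May 2? ✓; start May 15 < May 13? ✗ → no.
V: start May 2 >= May 2? ✓; start May 2 < May 13? ✓ → yes.
Result: B, F, K, V.

B, F, K, V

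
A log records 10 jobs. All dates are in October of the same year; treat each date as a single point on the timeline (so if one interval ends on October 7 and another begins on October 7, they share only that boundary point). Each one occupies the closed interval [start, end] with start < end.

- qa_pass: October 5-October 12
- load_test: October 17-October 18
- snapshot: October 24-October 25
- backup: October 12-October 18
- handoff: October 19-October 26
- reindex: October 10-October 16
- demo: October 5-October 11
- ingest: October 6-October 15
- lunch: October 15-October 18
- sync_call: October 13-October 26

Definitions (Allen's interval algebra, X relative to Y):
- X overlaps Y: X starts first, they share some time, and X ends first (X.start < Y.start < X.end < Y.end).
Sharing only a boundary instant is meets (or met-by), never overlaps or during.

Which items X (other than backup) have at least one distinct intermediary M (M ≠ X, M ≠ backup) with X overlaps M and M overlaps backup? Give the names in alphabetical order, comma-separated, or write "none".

Target backup = [October 12, October 18].
Intermediaries M with M overlaps backup: ingest, reindex.
Via ingest — items with X overlaps ingest: demo, qa_pass.
Via reindex — items with X overlaps reindex: demo, ingest, qa_pass.
Union: demo, ingest, qa_pass.

demo, ingest, qa_pass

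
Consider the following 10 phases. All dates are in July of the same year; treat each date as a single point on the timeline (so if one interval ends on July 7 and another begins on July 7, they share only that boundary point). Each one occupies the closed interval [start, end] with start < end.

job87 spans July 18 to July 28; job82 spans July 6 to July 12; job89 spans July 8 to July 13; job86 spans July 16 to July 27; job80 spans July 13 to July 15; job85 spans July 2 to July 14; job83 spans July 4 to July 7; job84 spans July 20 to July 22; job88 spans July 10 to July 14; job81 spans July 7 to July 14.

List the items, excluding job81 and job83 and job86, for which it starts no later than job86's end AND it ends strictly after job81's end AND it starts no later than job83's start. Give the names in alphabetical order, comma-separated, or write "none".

Conditions: its start is no later than job86's end (X.start <= July 27) AND its end is strictly after job81's end (X.end > July 14) AND its start is no later than job83's start (X.start <= July 4).
job80: start July 13 <= July 27? ✓; end July 15 > July 14? ✓; start July 13 <= July 4? ✗ → no.
job82: start July 6 <= July 27? ✓; end July 12 > July 14? ✗; start July 6 <= July 4? ✗ → no.
job84: start July 20 <= July 27? ✓; end July 22 > July 14? ✓; start July 20 <= July 4? ✗ → no.
job85: start July 2 <= July 27? ✓; end July 14 > July 14? ✗; start July 2 <= July 4? ✓ → no.
job87: start July 18 <= July 27? ✓; end July 28 > July 14? ✓; start July 18 <= July 4? ✗ → no.
job88: start July 10 <= July 27? ✓; end July 14 > July 14? ✗; start July 10 <= July 4? ✗ → no.
job89: start July 8 <= July 27? ✓; end July 13 > July 14? ✗; start July 8 <= July 4? ✗ → no.
Result: none.

none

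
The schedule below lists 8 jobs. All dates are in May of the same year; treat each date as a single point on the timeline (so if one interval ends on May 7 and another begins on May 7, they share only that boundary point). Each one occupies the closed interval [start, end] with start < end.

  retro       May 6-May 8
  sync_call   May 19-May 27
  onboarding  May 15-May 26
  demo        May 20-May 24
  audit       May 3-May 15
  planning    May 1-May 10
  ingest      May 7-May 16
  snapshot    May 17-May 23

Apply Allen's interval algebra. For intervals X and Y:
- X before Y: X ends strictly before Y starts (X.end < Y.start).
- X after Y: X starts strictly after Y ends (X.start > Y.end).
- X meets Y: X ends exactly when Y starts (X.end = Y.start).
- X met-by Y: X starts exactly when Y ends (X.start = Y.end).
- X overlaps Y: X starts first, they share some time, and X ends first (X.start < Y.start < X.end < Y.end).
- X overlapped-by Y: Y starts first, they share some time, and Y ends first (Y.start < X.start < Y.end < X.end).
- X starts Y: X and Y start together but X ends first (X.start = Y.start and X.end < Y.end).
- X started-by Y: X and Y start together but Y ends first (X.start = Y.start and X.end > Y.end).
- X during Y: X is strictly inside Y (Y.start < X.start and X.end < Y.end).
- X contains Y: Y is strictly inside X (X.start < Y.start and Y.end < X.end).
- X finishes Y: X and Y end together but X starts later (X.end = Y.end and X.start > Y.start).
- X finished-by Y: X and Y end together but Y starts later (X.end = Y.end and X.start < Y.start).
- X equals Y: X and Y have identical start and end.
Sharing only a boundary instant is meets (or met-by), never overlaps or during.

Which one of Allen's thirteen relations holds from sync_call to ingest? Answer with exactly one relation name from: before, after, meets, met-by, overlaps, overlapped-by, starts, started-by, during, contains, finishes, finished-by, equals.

after

sync_call = [May 19, May 27]; ingest = [May 7, May 16].
Compare endpoints: sync_call.start > ingest.start, sync_call.start > ingest.end, sync_call.end > ingest.start, sync_call.end > ingest.end.
That pattern is 'after'.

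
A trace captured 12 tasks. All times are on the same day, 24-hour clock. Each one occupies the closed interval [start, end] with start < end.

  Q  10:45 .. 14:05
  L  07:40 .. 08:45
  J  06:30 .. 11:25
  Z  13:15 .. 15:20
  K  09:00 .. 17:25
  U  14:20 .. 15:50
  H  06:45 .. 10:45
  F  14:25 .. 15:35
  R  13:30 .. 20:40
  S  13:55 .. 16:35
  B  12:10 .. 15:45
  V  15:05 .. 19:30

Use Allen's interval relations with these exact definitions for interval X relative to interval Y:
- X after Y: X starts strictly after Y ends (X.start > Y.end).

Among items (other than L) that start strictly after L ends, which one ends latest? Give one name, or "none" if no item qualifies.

Target L = [07:40, 08:45].
B [12:10, 15:45] → after → candidate.
F [14:25, 15:35] → after → candidate.
H [06:45, 10:45] → contains → excluded.
J [06:30, 11:25] → contains → excluded.
K [09:00, 17:25] → after → candidate.
Q [10:45, 14:05] → after → candidate.
R [13:30, 20:40] → after → candidate.
S [13:55, 16:35] → after → candidate.
U [14:20, 15:50] → after → candidate.
V [15:05, 19:30] → after → candidate.
Z [13:15, 15:20] → after → candidate.
Among candidates, latest end is 20:40 → R.

R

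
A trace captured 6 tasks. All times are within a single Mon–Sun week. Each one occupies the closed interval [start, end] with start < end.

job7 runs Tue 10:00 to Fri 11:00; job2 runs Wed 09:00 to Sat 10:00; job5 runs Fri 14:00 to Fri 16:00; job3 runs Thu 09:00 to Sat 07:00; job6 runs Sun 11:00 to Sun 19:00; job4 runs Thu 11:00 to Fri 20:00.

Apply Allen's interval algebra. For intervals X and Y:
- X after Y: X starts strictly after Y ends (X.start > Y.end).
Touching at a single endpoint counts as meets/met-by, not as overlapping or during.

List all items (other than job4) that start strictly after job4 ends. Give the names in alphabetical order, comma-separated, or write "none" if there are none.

job6

Target job4 = [Thu 11:00, Fri 20:00].
job2 [Wed 09:00, Sat 10:00] → contains → no.
job3 [Thu 09:00, Sat 07:00] → contains → no.
job5 [Fri 14:00, Fri 16:00] → during → no.
job6 [Sun 11:00, Sun 19:00] → after → yes.
job7 [Tue 10:00, Fri 11:00] → overlaps → no.
Result: job6.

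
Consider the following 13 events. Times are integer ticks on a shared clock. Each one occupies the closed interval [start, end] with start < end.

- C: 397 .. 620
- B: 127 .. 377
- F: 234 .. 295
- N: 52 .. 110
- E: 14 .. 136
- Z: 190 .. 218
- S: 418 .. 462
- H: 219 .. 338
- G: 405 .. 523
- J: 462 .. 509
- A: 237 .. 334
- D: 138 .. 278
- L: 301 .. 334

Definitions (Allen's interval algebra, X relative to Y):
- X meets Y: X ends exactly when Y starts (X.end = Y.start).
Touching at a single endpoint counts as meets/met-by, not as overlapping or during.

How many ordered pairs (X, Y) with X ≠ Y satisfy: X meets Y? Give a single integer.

1

Checking all 156 ordered pairs for relation 'meets'; matching pairs in alphabetical order:
(S, J): S meets J ✓
Count: 1.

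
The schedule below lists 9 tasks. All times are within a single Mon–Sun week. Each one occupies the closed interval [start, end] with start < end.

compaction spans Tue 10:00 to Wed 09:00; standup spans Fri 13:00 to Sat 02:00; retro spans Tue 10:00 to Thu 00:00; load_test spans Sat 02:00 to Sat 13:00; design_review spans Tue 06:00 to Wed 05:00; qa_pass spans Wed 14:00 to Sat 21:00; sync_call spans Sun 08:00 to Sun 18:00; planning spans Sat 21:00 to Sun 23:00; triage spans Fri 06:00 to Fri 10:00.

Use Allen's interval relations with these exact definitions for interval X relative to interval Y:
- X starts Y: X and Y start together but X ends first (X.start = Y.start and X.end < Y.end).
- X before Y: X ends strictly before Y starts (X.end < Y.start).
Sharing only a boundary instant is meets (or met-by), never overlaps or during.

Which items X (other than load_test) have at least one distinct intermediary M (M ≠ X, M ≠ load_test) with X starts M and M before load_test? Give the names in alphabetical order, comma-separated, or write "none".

compaction

Target load_test = [Sat 02:00, Sat 13:00].
Intermediaries M with M before load_test: compaction, design_review, retro, triage.
Via compaction — items with X starts compaction: none.
Via design_review — items with X starts design_review: none.
Via retro — items with X starts retro: compaction.
Via triage — items with X starts triage: none.
Union: compaction.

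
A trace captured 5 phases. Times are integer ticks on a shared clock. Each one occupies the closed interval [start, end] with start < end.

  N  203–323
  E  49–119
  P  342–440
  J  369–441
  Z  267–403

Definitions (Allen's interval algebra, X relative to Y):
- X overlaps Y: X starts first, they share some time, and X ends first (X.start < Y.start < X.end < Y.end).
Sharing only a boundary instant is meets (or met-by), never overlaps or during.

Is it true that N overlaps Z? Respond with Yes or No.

N = [203, 323], Z = [267, 403].
Actual relation of N to Z: overlaps.
Asked whether 'overlaps' holds → Yes.

Yes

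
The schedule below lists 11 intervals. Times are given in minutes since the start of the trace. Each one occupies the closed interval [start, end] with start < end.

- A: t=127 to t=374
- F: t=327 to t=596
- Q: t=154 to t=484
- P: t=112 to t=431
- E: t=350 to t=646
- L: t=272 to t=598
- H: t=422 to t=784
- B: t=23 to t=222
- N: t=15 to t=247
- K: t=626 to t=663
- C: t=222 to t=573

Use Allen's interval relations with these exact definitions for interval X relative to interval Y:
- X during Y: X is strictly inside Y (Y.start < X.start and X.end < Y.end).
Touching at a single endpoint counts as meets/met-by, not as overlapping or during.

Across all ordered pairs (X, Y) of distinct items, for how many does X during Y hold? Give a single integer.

4

Checking all 110 ordered pairs for relation 'during'; matching pairs in alphabetical order:
(A, P): A during P ✓
(B, N): B during N ✓
(F, L): F during L ✓
(K, H): K during H ✓
Count: 4.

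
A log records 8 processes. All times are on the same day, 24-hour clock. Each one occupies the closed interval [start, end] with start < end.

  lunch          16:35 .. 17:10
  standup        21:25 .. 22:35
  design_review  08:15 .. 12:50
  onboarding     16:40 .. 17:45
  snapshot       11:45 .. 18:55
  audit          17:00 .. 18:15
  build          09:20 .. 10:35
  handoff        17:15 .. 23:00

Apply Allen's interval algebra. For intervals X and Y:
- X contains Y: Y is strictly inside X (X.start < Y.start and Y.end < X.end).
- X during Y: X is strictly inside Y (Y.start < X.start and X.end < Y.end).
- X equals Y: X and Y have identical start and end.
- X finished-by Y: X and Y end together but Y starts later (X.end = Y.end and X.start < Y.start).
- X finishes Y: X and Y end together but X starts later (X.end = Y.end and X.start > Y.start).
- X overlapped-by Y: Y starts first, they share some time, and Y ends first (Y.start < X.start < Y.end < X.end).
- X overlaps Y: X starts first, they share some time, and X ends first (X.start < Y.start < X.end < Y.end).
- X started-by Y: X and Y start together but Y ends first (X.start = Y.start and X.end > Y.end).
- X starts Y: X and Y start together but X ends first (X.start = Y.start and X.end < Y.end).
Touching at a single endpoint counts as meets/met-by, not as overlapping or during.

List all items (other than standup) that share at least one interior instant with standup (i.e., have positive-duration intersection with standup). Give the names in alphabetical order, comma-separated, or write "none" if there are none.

Target standup = [21:25, 22:35].
audit [17:00, 18:15] → before → no.
build [09:20, 10:35] → before → no.
design_review [08:15, 12:50] → before → no.
handoff [17:15, 23:00] → contains → yes.
lunch [16:35, 17:10] → before → no.
onboarding [16:40, 17:45] → before → no.
snapshot [11:45, 18:55] → before → no.
Result: handoff.

handoff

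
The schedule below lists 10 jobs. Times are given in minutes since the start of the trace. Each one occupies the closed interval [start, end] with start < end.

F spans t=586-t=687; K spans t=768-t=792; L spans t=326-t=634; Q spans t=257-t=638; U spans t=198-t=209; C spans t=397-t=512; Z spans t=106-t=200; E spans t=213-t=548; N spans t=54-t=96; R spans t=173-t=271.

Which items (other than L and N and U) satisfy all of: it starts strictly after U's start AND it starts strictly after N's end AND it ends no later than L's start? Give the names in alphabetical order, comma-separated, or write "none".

none

Conditions: its start is strictly after U's start (X.start > t=198) AND its start is strictly after N's end (X.start > t=96) AND its end is no later than L's start (X.end <= t=326).
C: start t=397 > t=198? ✓; start t=397 > t=96? ✓; end t=512 <= t=326? ✗ → no.
E: start t=213 > t=198? ✓; start t=213 > t=96? ✓; end t=548 <= t=326? ✗ → no.
F: start t=586 > t=198? ✓; start t=586 > t=96? ✓; end t=687 <= t=326? ✗ → no.
K: start t=768 > t=198? ✓; start t=768 > t=96? ✓; end t=792 <= t=326? ✗ → no.
Q: start t=257 > t=198? ✓; start t=257 > t=96? ✓; end t=638 <= t=326? ✗ → no.
R: start t=173 > t=198? ✗; start t=173 > t=96? ✓; end t=271 <= t=326? ✓ → no.
Z: start t=106 > t=198? ✗; start t=106 > t=96? ✓; end t=200 <= t=326? ✓ → no.
Result: none.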